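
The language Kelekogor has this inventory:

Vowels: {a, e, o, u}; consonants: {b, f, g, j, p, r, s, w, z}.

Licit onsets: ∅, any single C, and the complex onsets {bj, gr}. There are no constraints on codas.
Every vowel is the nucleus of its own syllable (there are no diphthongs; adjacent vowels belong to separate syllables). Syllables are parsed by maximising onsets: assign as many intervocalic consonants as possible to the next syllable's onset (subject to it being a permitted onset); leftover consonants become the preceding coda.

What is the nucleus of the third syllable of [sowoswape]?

a

Vowels present: o, o, a, e; each is a nucleus, giving 4 syllables.
The third nucleus (vowel 3 from the left) is /a/.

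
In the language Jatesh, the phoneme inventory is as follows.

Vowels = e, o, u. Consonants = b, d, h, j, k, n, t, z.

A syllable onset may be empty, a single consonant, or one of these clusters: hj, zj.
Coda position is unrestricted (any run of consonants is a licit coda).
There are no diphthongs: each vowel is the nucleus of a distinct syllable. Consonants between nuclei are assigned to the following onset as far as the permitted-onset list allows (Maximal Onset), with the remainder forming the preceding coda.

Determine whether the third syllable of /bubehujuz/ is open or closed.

open

Nuclei (vowels): u, e, u, u → 4 syllables.
Between /u/ (V1) and /e/ (V2): /b/ is a single consonant, so it becomes the next onset.
Between /e/ (V2) and /u/ (V3): /h/ → onset of the next syllable (single consonants are always licit onsets).
Between /u/ (V3) and /u/ (V4): /j/ is a single consonant, so it becomes the next onset.
Putting it together: bu.be.hu.juz.
Syllable 3 is /hu/; it ends in its nucleus with no coda, so it is open.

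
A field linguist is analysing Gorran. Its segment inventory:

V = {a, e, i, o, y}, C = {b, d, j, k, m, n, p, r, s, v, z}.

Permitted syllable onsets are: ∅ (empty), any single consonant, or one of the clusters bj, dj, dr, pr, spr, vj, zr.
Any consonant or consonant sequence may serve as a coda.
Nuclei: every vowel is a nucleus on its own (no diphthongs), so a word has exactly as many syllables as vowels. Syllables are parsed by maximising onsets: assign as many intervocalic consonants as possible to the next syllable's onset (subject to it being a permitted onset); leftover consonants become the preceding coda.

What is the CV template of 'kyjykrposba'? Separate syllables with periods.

CV.CVCC.CVC.CV

Vowels present: y, y, o, a; each is a nucleus, giving 4 syllables.
/y…y/ gap (V1→V2): just /j/ — single C goes to the following onset.
/y…o/ gap (V2→V3): cluster /krp/ — the longest permitted-onset suffix is /p/; onset = /p/, preceding coda = /kr/.
/o…a/ gap (V3→V4): /sb/ splits as /s/ + /b/ (/b/ is the longest suffix that is a licit onset).
Putting it together: ky.jykr.pos.ba.
Mapping each syllable to C/V: /ky/ → CV, /jykr/ → CVCC, /pos/ → CVC, /ba/ → CV.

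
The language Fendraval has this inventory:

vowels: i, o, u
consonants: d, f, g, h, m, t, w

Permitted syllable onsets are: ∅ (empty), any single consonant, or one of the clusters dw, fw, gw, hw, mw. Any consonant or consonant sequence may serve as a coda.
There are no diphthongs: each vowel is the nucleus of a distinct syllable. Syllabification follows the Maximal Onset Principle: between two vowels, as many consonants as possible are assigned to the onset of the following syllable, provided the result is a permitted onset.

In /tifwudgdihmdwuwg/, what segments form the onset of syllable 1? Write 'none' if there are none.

t

The vowels are i, u, i, u — 4 nuclei, so 4 syllables.
/i…u/ gap (V1→V2): /fw/ is a licit onset in full, so it all attaches to the next syllable.
/u…i/ gap (V2→V3): /dgd/ — longest licit onset from the right is /d/, leaving /dg/ as coda.
/i…u/ gap (V3→V4): cluster /hmdw/ — the longest permitted-onset suffix is /dw/; onset = /dw/, preceding coda = /hm/.
Result: ti.fwudg.dihm.dwuwg.
Syllable 1 is /ti/: onset /t/, nucleus /i/, coda ∅.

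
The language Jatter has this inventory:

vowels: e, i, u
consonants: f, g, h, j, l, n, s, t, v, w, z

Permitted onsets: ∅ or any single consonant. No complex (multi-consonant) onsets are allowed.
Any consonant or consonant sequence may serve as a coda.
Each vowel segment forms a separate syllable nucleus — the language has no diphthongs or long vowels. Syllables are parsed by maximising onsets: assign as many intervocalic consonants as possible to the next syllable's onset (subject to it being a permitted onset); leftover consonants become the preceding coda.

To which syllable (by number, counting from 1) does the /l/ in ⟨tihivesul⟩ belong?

Nuclei (vowels): i, i, e, u → 4 syllables.
/i…i/ gap (V1→V2): /h/ → onset of the next syllable (single consonants are always licit onsets).
/i…e/ gap (V2→V3): /v/ is a single consonant, so it becomes the next onset.
/e…u/ gap (V3→V4): /s/ → onset of the next syllable (single consonants are always licit onsets).
Result: ti.hi.ve.sul.
The /l/ is in the coda of syllable 4 (/sul/).

4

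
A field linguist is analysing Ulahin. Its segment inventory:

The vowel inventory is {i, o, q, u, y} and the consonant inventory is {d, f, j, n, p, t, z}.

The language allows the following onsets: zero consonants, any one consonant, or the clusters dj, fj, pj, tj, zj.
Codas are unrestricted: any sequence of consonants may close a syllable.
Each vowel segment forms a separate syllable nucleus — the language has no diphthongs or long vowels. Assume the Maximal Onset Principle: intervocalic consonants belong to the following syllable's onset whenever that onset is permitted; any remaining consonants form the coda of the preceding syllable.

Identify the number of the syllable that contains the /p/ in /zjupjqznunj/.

The vowels are u, q, u — 3 nuclei, so 3 syllables.
Between /u/ (V1) and /q/ (V2): cluster /pj/ — /pj/ is itself a permitted onset, so the whole cluster goes right; preceding coda = ∅.
Between /q/ (V2) and /u/ (V3): /zn/ — longest licit onset from the right is /n/, leaving /z/ as coda.
Result: zju.pjqz.nunj.
The /p/ is in the onset of syllable 2 (/pjqz/).

2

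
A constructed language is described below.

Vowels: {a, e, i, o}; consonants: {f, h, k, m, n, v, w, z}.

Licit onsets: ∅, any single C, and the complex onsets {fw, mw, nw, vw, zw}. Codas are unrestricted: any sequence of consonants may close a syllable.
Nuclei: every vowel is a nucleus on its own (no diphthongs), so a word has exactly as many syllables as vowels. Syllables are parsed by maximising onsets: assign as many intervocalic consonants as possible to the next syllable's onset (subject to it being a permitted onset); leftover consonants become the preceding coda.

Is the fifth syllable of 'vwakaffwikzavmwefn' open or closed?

The vowels are a, a, i, a, e — 5 nuclei, so 5 syllables.
Between /a/ (V1) and /a/ (V2): /k/ → onset of the next syllable (single consonants are always licit onsets).
Between /a/ (V2) and /i/ (V3): /ffw/; trying suffixes from longest down, /fw/ is the first permitted one, so coda /f/ | onset /fw/.
Between /i/ (V3) and /a/ (V4): /kz/; trying suffixes from longest down, /z/ is the first permitted one, so coda /k/ | onset /z/.
Between /a/ (V4) and /e/ (V5): /vmw/ — longest licit onset from the right is /mw/, leaving /v/ as coda.
Syllabification: vwa.kaf.fwik.zav.mwefn.
Syllable 5 is /mwefn/ with coda /fn/, so it is closed.

closed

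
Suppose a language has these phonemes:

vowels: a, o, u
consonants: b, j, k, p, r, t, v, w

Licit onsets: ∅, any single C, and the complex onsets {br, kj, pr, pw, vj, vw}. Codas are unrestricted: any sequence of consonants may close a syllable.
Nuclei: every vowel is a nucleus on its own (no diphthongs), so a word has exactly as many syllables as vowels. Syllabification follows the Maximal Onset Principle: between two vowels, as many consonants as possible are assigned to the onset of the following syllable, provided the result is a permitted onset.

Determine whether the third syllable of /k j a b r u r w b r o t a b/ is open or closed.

The vowels are a, u, o, a — 4 nuclei, so 4 syllables.
/a…u/ gap (V1→V2): /br/ is a licit onset in full, so it all attaches to the next syllable.
/u…o/ gap (V2→V3): /rwbr/ splits as /rw/ + /br/ (/br/ is the longest suffix that is a licit onset).
/o…a/ gap (V3→V4): /t/ → onset of the next syllable (single consonants are always licit onsets).
Syllabification: kja.brurw.bro.tab.
Syllable 3 is /bro/; it ends in its nucleus with no coda, so it is open.

open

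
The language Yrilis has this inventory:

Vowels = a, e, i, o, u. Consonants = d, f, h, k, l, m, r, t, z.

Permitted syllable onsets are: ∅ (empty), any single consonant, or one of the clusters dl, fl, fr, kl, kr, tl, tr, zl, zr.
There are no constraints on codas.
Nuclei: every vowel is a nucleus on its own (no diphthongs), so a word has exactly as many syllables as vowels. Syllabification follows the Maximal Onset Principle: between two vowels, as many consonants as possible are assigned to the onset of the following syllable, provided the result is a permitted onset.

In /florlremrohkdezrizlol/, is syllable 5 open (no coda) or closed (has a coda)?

open

Nuclei (vowels): o, e, o, e, i, o → 6 syllables.
Between /o/ (V1) and /e/ (V2): /rlr/ — longest licit onset from the right is /r/, leaving /rl/ as coda.
Between /e/ (V2) and /o/ (V3): cluster /mr/ — the longest permitted-onset suffix is /r/; onset = /r/, preceding coda = /m/.
Between /o/ (V3) and /e/ (V4): cluster /hkd/ — the longest permitted-onset suffix is /d/; onset = /d/, preceding coda = /hk/.
Between /e/ (V4) and /i/ (V5): /zr/ is a licit onset in full, so it all attaches to the next syllable.
Between /i/ (V5) and /o/ (V6): cluster /zl/ — /zl/ is itself a permitted onset, so the whole cluster goes right; preceding coda = ∅.
So the parse is florl.rem.rohk.de.zri.zlol.
Syllable 5 is /zri/; it ends in its nucleus with no coda, so it is open.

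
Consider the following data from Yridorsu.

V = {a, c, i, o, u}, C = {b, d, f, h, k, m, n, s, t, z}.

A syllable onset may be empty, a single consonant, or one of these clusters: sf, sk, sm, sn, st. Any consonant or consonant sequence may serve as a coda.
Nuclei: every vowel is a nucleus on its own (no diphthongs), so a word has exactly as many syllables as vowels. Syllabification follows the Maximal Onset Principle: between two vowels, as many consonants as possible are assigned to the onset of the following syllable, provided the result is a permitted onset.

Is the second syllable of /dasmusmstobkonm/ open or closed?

The vowels are a, u, o, o — 4 nuclei, so 4 syllables.
/a…u/ gap (V1→V2): cluster /sm/ — /sm/ is itself a permitted onset, so the whole cluster goes right; preceding coda = ∅.
/u…o/ gap (V2→V3): cluster /smst/ — the longest permitted-onset suffix is /st/; onset = /st/, preceding coda = /sm/.
/o…o/ gap (V3→V4): /bk/; trying suffixes from longest down, /k/ is the first permitted one, so coda /b/ | onset /k/.
Syllabification: da.smusm.stob.konm.
Syllable 2 is /smusm/ with coda /sm/, so it is closed.

closed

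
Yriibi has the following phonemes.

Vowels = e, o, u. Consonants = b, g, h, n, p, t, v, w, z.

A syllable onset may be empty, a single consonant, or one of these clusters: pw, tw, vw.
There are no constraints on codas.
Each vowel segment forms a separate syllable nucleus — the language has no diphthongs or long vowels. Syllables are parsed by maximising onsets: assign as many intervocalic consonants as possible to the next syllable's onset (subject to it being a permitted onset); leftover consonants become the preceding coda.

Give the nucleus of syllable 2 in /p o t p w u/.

u

The vowels are o, u — 2 nuclei, so 2 syllables.
The second nucleus (vowel 2 from the left) is /u/.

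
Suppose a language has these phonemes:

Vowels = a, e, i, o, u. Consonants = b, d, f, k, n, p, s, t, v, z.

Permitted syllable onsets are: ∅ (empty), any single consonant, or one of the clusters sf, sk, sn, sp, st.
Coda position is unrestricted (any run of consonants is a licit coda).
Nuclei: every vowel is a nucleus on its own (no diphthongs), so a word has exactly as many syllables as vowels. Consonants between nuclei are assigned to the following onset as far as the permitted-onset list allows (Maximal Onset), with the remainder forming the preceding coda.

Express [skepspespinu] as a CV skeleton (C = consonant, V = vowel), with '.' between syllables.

CCVC.CCV.CCV.CV

The vowels are e, e, i, u — 4 nuclei, so 4 syllables.
σ1/σ2 boundary: cluster /psp/ — the longest permitted-onset suffix is /sp/; onset = /sp/, preceding coda = /p/.
σ2/σ3 boundary: cluster /sp/ — /sp/ is itself a permitted onset, so the whole cluster goes right; preceding coda = ∅.
σ3/σ4 boundary: just /n/ — single C goes to the following onset.
Syllabification: skep.spe.spi.nu.
Mapping each syllable to C/V: /skep/ → CCVC, /spe/ → CCV, /spi/ → CCV, /nu/ → CV.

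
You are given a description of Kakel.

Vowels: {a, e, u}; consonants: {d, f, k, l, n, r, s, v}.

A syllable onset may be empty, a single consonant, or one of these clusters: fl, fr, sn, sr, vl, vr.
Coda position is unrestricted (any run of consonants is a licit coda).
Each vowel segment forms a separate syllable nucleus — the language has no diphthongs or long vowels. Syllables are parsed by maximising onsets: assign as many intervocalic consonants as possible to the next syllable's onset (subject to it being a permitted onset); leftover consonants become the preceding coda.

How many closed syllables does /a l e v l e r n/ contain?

The vowels are a, e, e — 3 nuclei, so 3 syllables.
Between /a/ (V1) and /e/ (V2): just /l/ — single C goes to the following onset.
Between /e/ (V2) and /e/ (V3): /vl/ — entire cluster is a permitted onset → onset /vl/, coda ∅.
Putting it together: a.le.vlern.
Classifying each syllable: /a/ (open), /le/ (open), /vlern/ (closed).
Closed syllables: 1.

1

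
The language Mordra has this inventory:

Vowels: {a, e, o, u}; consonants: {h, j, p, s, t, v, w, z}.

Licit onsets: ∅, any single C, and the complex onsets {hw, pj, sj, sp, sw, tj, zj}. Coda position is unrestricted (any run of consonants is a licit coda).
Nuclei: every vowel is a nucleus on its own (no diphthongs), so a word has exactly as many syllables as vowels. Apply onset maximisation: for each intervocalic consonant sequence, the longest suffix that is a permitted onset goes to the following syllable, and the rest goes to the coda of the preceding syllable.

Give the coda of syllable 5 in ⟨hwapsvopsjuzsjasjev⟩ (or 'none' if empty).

Vowels present: a, o, u, a, e; each is a nucleus, giving 5 syllables.
σ1/σ2 boundary: /psv/; trying suffixes from longest down, /v/ is the first permitted one, so coda /ps/ | onset /v/.
σ2/σ3 boundary: /psj/; trying suffixes from longest down, /sj/ is the first permitted one, so coda /p/ | onset /sj/.
σ3/σ4 boundary: /zsj/ — longest licit onset from the right is /sj/, leaving /z/ as coda.
σ4/σ5 boundary: cluster /sj/ — /sj/ is itself a permitted onset, so the whole cluster goes right; preceding coda = ∅.
Result: hwaps.vop.sjuz.sja.sjev.
Syllable 5 is /sjev/: onset /sj/, nucleus /e/, coda /v/.

v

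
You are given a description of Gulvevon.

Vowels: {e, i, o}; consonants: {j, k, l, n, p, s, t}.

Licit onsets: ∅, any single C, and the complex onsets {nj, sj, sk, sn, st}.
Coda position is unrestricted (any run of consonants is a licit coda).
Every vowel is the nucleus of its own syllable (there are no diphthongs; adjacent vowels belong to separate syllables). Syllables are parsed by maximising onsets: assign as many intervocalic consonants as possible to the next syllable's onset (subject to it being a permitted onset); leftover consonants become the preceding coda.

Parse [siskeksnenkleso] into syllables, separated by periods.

si.skek.snenk.le.so

The vowels are i, e, e, e, o — 5 nuclei, so 5 syllables.
V1 /i/ – V2 /e/: /sk/ — entire cluster is a permitted onset → onset /sk/, coda ∅.
V2 /e/ – V3 /e/: cluster /ksn/ — the longest permitted-onset suffix is /sn/; onset = /sn/, preceding coda = /k/.
V3 /e/ – V4 /e/: /nkl/ — longest licit onset from the right is /l/, leaving /nk/ as coda.
V4 /e/ – V5 /o/: just /s/ — single C goes to the following onset.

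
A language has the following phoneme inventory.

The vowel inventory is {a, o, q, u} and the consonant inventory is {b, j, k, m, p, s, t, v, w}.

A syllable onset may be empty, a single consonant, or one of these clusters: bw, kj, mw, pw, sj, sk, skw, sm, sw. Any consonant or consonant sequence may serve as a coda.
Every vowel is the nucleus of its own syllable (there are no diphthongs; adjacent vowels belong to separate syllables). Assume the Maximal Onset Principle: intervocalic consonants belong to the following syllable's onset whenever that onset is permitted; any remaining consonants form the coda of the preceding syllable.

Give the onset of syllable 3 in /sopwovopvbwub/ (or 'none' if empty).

v

Vowels present: o, o, o, u; each is a nucleus, giving 4 syllables.
σ1/σ2 boundary: /pw/ is a licit onset in full, so it all attaches to the next syllable.
σ2/σ3 boundary: /v/ is a single consonant, so it becomes the next onset.
σ3/σ4 boundary: /pvbw/ splits as /pv/ + /bw/ (/bw/ is the longest suffix that is a licit onset).
So the parse is so.pwo.vopv.bwub.
Syllable 3 is /vopv/: onset /v/, nucleus /o/, coda /pv/.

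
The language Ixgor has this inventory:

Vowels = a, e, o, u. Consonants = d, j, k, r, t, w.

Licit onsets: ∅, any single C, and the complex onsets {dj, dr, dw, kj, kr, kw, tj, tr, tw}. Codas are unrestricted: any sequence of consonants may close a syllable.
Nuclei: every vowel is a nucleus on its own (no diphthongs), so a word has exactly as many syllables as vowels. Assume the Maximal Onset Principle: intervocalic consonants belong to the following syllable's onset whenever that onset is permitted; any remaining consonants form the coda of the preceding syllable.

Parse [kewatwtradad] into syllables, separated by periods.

Vowels present: e, a, a, a; each is a nucleus, giving 4 syllables.
Between /e/ (V1) and /a/ (V2): just /w/ — single C goes to the following onset.
Between /a/ (V2) and /a/ (V3): /twtr/ splits as /tw/ + /tr/ (/tr/ is the longest suffix that is a licit onset).
Between /a/ (V3) and /a/ (V4): /d/ is a single consonant, so it becomes the next onset.

ke.watw.tra.dad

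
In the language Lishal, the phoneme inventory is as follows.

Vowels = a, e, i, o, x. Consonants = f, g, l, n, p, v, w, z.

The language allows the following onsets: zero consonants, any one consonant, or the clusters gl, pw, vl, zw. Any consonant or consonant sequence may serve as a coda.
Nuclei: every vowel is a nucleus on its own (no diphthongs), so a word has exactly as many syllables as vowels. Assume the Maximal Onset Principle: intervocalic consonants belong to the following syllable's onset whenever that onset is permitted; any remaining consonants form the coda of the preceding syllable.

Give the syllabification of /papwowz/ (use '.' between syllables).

The vowels are a, o — 2 nuclei, so 2 syllables.
/a…o/ gap (V1→V2): /pw/ is a licit onset in full, so it all attaches to the next syllable.

pa.pwowz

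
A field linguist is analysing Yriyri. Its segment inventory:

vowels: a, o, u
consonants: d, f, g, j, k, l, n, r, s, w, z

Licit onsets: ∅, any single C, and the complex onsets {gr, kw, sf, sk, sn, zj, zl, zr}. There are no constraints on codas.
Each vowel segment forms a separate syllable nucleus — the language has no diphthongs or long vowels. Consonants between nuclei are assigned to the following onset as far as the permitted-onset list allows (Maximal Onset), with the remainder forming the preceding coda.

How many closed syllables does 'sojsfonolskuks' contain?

3

Vowels present: o, o, o, u; each is a nucleus, giving 4 syllables.
/o…o/ gap (V1→V2): /jsf/ splits as /j/ + /sf/ (/sf/ is the longest suffix that is a licit onset).
/o…o/ gap (V2→V3): /n/ is a single consonant, so it becomes the next onset.
/o…u/ gap (V3→V4): cluster /lsk/ — the longest permitted-onset suffix is /sk/; onset = /sk/, preceding coda = /l/.
Result: soj.sfo.nol.skuks.
Classifying each syllable: /soj/ (closed), /sfo/ (open), /nol/ (closed), /skuks/ (closed).
Closed syllables: 3.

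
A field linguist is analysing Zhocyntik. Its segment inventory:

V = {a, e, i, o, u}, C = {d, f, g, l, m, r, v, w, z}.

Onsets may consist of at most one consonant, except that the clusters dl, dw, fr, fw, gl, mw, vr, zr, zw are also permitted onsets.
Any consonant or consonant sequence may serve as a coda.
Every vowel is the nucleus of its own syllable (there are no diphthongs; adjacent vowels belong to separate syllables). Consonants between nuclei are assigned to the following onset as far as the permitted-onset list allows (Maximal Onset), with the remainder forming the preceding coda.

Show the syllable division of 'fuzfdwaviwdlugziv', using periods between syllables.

Nuclei (vowels): u, a, i, u, i → 5 syllables.
Between /u/ (V1) and /a/ (V2): /zfdw/; trying suffixes from longest down, /dw/ is the first permitted one, so coda /zf/ | onset /dw/.
Between /a/ (V2) and /i/ (V3): /v/ is a single consonant, so it becomes the next onset.
Between /i/ (V3) and /u/ (V4): cluster /wdl/ — the longest permitted-onset suffix is /dl/; onset = /dl/, preceding coda = /w/.
Between /u/ (V4) and /i/ (V5): cluster /gz/ — the longest permitted-onset suffix is /z/; onset = /z/, preceding coda = /g/.

fuzf.dwa.viw.dlug.ziv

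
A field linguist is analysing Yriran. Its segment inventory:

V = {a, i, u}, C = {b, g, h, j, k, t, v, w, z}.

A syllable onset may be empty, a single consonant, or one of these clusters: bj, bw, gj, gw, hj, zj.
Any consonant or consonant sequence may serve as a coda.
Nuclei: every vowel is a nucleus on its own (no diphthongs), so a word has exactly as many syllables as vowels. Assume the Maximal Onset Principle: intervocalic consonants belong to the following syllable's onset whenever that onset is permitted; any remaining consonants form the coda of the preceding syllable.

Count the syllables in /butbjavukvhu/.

Nuclei (vowels): u, a, u, u → 4 syllables.

4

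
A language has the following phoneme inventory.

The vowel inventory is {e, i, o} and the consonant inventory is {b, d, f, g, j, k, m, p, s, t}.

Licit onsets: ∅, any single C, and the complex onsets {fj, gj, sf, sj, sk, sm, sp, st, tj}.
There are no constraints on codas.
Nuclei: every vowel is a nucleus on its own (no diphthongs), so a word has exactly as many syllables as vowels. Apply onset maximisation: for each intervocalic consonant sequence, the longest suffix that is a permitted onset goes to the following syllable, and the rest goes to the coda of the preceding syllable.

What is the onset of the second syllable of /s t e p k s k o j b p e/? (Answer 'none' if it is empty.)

The vowels are e, o, e — 3 nuclei, so 3 syllables.
V1 /e/ – V2 /o/: /pksk/; trying suffixes from longest down, /sk/ is the first permitted one, so coda /pk/ | onset /sk/.
V2 /o/ – V3 /e/: cluster /jbp/ — the longest permitted-onset suffix is /p/; onset = /p/, preceding coda = /jb/.
Putting it together: stepk.skojb.pe.
Syllable 2 is /skojb/: onset /sk/, nucleus /o/, coda /jb/.

sk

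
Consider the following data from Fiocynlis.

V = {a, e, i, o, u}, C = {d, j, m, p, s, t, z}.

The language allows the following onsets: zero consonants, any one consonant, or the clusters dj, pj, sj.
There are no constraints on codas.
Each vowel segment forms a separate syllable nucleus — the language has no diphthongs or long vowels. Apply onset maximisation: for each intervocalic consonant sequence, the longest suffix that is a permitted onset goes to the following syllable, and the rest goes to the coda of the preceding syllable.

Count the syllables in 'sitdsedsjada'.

The vowels are i, e, a, a — 4 nuclei, so 4 syllables.

4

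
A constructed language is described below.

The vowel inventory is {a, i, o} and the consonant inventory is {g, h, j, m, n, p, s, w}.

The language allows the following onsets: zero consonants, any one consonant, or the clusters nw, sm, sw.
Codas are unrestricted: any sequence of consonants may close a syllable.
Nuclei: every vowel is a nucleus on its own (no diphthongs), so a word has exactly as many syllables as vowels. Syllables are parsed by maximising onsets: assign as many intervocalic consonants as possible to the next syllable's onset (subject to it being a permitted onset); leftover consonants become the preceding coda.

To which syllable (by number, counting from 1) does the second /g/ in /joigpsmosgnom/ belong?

3

The vowels are o, i, o, o — 4 nuclei, so 4 syllables.
V1 /o/ – V2 /i/: no consonants, so the boundary falls immediately after /o/.
V2 /i/ – V3 /o/: /gpsm/; trying suffixes from longest down, /sm/ is the first permitted one, so coda /gp/ | onset /sm/.
V3 /o/ – V4 /o/: cluster /sgn/ — the longest permitted-onset suffix is /n/; onset = /n/, preceding coda = /sg/.
Putting it together: jo.igp.smosg.nom.
The second /g/ is in the coda of syllable 3 (/smosg/).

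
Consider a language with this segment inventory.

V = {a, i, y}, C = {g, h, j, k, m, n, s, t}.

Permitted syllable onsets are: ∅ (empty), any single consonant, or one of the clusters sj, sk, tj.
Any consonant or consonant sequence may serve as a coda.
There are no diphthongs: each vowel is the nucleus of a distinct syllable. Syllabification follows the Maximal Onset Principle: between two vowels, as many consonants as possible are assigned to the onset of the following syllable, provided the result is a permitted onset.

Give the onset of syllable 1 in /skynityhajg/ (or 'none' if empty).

sk

Vowels present: y, i, y, a; each is a nucleus, giving 4 syllables.
/y…i/ gap (V1→V2): /n/ → onset of the next syllable (single consonants are always licit onsets).
/i…y/ gap (V2→V3): /t/ is a single consonant, so it becomes the next onset.
/y…a/ gap (V3→V4): just /h/ — single C goes to the following onset.
Putting it together: sky.ni.ty.hajg.
Syllable 1 is /sky/: onset /sk/, nucleus /y/, coda ∅.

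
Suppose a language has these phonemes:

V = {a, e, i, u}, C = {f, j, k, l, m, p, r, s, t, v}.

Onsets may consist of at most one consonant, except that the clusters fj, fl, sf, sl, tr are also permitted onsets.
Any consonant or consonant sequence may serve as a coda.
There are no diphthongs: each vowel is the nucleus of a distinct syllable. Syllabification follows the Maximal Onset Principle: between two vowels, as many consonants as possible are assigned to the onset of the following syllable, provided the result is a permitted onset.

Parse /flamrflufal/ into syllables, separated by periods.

Vowels present: a, u, a; each is a nucleus, giving 3 syllables.
V1 /a/ – V2 /u/: /mrfl/ splits as /mr/ + /fl/ (/fl/ is the longest suffix that is a licit onset).
V2 /u/ – V3 /a/: just /f/ — single C goes to the following onset.

flamr.flu.fal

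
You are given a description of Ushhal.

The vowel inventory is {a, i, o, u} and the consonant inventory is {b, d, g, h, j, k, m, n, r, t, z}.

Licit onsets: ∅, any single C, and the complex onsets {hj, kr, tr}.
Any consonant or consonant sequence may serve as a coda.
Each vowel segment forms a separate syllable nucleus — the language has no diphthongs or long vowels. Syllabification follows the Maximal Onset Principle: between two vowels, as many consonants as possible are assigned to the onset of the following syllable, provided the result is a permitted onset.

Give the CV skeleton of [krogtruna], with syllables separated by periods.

CCVC.CCV.CV

The vowels are o, u, a — 3 nuclei, so 3 syllables.
Between /o/ (V1) and /u/ (V2): /gtr/ splits as /g/ + /tr/ (/tr/ is the longest suffix that is a licit onset).
Between /u/ (V2) and /a/ (V3): /n/ → onset of the next syllable (single consonants are always licit onsets).
Result: krog.tru.na.
Mapping each syllable to C/V: /krog/ → CCVC, /tru/ → CCV, /na/ → CV.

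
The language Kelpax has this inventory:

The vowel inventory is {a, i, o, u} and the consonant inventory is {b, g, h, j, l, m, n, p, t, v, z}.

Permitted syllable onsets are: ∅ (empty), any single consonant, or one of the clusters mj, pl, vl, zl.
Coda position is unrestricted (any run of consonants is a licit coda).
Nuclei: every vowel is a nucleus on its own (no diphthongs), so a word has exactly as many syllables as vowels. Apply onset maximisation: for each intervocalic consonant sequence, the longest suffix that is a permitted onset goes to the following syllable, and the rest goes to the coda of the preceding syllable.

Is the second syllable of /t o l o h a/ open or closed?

The vowels are o, o, a — 3 nuclei, so 3 syllables.
/o…o/ gap (V1→V2): just /l/ — single C goes to the following onset.
/o…a/ gap (V2→V3): /h/ → onset of the next syllable (single consonants are always licit onsets).
Syllabification: to.lo.ha.
Syllable 2 is /lo/; it ends in its nucleus with no coda, so it is open.

open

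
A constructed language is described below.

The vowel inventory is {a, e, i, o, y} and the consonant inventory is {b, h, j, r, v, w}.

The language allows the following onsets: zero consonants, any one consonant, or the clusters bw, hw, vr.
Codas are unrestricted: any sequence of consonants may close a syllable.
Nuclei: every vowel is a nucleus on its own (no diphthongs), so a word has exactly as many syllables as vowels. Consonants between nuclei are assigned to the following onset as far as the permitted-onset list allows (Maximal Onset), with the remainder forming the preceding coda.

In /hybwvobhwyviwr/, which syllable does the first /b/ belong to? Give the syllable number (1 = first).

Vowels present: y, o, y, i; each is a nucleus, giving 4 syllables.
σ1/σ2 boundary: /bwv/ — longest licit onset from the right is /v/, leaving /bw/ as coda.
σ2/σ3 boundary: /bhw/ splits as /b/ + /hw/ (/hw/ is the longest suffix that is a licit onset).
σ3/σ4 boundary: /v/ is a single consonant, so it becomes the next onset.
Result: hybw.vob.hwy.viwr.
The first /b/ is in the coda of syllable 1 (/hybw/).

1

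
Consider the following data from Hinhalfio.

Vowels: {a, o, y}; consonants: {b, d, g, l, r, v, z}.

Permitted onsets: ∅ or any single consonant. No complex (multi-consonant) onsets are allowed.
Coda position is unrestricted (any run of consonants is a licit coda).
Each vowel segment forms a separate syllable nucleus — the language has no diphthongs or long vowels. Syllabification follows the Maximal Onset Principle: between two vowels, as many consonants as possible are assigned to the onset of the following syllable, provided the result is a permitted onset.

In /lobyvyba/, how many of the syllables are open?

Vowels present: o, y, y, a; each is a nucleus, giving 4 syllables.
Between /o/ (V1) and /y/ (V2): /b/ → onset of the next syllable (single consonants are always licit onsets).
Between /y/ (V2) and /y/ (V3): /v/ is a single consonant, so it becomes the next onset.
Between /y/ (V3) and /a/ (V4): /b/ → onset of the next syllable (single consonants are always licit onsets).
So the parse is lo.by.vy.ba.
Classifying each syllable: /lo/ (open), /by/ (open), /vy/ (open), /ba/ (open).
Open syllables: 4.

4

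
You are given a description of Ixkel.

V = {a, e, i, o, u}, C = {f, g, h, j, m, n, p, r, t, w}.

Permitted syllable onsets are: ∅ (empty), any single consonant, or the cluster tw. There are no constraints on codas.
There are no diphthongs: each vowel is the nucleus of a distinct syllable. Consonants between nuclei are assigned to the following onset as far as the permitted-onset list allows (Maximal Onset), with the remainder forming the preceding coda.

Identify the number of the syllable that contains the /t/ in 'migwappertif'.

4

Nuclei (vowels): i, a, e, i → 4 syllables.
σ1/σ2 boundary: /gw/ — longest licit onset from the right is /w/, leaving /g/ as coda.
σ2/σ3 boundary: /pp/; trying suffixes from longest down, /p/ is the first permitted one, so coda /p/ | onset /p/.
σ3/σ4 boundary: /rt/; trying suffixes from longest down, /t/ is the first permitted one, so coda /r/ | onset /t/.
Result: mig.wap.per.tif.
The /t/ is in the onset of syllable 4 (/tif/).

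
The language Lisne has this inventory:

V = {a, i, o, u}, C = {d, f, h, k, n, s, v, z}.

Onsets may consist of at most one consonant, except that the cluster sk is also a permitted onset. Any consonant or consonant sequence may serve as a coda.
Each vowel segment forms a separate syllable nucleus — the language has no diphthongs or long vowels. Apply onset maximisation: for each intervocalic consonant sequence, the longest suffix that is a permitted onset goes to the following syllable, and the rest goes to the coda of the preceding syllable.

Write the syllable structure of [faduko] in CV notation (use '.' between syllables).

CV.CV.CV

Nuclei (vowels): a, u, o → 3 syllables.
Between /a/ (V1) and /u/ (V2): /d/ → onset of the next syllable (single consonants are always licit onsets).
Between /u/ (V2) and /o/ (V3): /k/ is a single consonant, so it becomes the next onset.
So the parse is fa.du.ko.
Mapping each syllable to C/V: /fa/ → CV, /du/ → CV, /ko/ → CV.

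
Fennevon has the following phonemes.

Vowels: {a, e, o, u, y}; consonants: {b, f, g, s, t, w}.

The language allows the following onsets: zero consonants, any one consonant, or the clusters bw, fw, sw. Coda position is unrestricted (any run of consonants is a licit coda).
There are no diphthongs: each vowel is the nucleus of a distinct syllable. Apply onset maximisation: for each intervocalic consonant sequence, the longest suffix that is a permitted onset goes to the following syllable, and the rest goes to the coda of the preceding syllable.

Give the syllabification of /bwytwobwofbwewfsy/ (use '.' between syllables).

Nuclei (vowels): y, o, o, e, y → 5 syllables.
V1 /y/ – V2 /o/: /tw/; trying suffixes from longest down, /w/ is the first permitted one, so coda /t/ | onset /w/.
V2 /o/ – V3 /o/: /bw/ is a licit onset in full, so it all attaches to the next syllable.
V3 /o/ – V4 /e/: /fbw/ — longest licit onset from the right is /bw/, leaving /f/ as coda.
V4 /e/ – V5 /y/: /wfs/ — longest licit onset from the right is /s/, leaving /wf/ as coda.

bwyt.wo.bwof.bwewf.sy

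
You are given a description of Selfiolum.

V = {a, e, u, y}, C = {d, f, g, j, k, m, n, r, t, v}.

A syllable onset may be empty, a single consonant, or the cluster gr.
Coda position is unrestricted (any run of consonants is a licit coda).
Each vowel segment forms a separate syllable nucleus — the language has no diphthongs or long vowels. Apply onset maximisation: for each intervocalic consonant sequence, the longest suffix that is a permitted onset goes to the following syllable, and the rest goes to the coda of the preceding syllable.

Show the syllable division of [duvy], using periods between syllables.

du.vy

Vowels present: u, y; each is a nucleus, giving 2 syllables.
/u…y/ gap (V1→V2): /v/ → onset of the next syllable (single consonants are always licit onsets).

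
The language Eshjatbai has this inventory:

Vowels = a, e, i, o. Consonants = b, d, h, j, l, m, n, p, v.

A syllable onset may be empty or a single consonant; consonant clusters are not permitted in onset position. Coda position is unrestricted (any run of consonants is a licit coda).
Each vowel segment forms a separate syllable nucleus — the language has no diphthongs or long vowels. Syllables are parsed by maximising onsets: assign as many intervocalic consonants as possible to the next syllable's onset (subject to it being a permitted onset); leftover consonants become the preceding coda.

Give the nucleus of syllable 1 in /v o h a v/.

Nuclei (vowels): o, a → 2 syllables.
The first nucleus (vowel 1 from the left) is /o/.

o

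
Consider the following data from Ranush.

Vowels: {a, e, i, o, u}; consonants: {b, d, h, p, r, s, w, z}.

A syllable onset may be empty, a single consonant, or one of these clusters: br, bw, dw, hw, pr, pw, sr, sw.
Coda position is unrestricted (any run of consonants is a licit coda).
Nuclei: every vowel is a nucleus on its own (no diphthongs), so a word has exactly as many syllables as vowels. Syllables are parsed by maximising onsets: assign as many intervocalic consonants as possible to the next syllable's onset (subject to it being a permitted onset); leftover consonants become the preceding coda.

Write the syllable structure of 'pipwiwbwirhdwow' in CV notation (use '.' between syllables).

Nuclei (vowels): i, i, i, o → 4 syllables.
σ1/σ2 boundary: /pw/ — entire cluster is a permitted onset → onset /pw/, coda ∅.
σ2/σ3 boundary: /wbw/ — longest licit onset from the right is /bw/, leaving /w/ as coda.
σ3/σ4 boundary: /rhdw/; trying suffixes from longest down, /dw/ is the first permitted one, so coda /rh/ | onset /dw/.
Putting it together: pi.pwiw.bwirh.dwow.
Mapping each syllable to C/V: /pi/ → CV, /pwiw/ → CCVC, /bwirh/ → CCVCC, /dwow/ → CCVC.

CV.CCVC.CCVCC.CCVC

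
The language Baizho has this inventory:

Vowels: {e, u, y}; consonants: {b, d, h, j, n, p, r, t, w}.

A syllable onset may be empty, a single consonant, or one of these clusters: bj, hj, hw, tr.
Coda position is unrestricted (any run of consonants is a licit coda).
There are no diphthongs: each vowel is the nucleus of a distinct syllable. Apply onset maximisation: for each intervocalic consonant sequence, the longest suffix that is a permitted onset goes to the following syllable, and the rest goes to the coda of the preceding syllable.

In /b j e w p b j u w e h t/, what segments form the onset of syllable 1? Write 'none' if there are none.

Vowels present: e, u, e; each is a nucleus, giving 3 syllables.
/e…u/ gap (V1→V2): /wpbj/; trying suffixes from longest down, /bj/ is the first permitted one, so coda /wp/ | onset /bj/.
/u…e/ gap (V2→V3): just /w/ — single C goes to the following onset.
Syllabification: bjewp.bju.weht.
Syllable 1 is /bjewp/: onset /bj/, nucleus /e/, coda /wp/.

bj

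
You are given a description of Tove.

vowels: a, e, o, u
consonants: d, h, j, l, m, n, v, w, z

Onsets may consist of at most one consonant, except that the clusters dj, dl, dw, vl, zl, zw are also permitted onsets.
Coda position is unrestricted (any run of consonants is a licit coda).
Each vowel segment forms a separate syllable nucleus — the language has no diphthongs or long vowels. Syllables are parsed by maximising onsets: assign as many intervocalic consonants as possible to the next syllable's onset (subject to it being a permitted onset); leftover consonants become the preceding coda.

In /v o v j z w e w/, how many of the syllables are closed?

Nuclei (vowels): o, e → 2 syllables.
/o…e/ gap (V1→V2): /vjzw/ — longest licit onset from the right is /zw/, leaving /vj/ as coda.
Putting it together: vovj.zwew.
Classifying each syllable: /vovj/ (closed), /zwew/ (closed).
Closed syllables: 2.

2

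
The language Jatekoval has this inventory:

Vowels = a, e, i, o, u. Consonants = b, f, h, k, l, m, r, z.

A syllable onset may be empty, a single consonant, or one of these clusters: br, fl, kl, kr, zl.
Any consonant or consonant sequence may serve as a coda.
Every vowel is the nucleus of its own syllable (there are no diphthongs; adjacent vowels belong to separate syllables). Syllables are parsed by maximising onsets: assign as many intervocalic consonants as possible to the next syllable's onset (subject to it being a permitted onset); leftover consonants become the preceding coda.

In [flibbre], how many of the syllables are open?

The vowels are i, e — 2 nuclei, so 2 syllables.
Between /i/ (V1) and /e/ (V2): /bbr/; trying suffixes from longest down, /br/ is the first permitted one, so coda /b/ | onset /br/.
Syllabification: flib.bre.
Classifying each syllable: /flib/ (closed), /bre/ (open).
Open syllables: 1.

1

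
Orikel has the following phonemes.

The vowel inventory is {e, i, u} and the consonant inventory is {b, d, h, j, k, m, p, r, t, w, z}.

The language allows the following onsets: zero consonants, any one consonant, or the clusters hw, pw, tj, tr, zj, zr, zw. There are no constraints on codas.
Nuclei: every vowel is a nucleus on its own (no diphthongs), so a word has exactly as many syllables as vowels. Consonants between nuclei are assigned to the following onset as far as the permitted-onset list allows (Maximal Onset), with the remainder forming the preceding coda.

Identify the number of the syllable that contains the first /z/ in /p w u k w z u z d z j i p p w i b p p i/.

Vowels present: u, u, i, i, i; each is a nucleus, giving 5 syllables.
/u…u/ gap (V1→V2): /kwz/; trying suffixes from longest down, /z/ is the first permitted one, so coda /kw/ | onset /z/.
/u…i/ gap (V2→V3): cluster /zdzj/ — the longest permitted-onset suffix is /zj/; onset = /zj/, preceding coda = /zd/.
/i…i/ gap (V3→V4): /ppw/; trying suffixes from longest down, /pw/ is the first permitted one, so coda /p/ | onset /pw/.
/i…i/ gap (V4→V5): /bpp/ — longest licit onset from the right is /p/, leaving /bp/ as coda.
Putting it together: pwukw.zuzd.zjip.pwibp.pi.
The first /z/ is in the onset of syllable 2 (/zuzd/).

2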